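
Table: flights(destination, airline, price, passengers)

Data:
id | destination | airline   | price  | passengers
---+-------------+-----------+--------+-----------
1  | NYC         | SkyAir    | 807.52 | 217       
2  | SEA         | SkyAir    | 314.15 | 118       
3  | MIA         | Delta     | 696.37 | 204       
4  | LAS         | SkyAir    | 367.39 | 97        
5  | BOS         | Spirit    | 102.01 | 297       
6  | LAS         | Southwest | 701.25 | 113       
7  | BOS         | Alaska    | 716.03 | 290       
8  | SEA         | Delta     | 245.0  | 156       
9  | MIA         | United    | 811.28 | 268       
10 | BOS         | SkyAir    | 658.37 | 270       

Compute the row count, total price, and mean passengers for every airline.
SELECT airline,
       COUNT(*) as cnt,
       SUM(price) as total_price,
       AVG(passengers) as avg_passengers
FROM flights
GROUP BY airline

Result:
  Alaska: 1 records, 716.03 total price, 290.00 avg passengers
  Delta: 2 records, 941.37 total price, 180.00 avg passengers
  SkyAir: 4 records, 2147.43 total price, 175.50 avg passengers
  Southwest: 1 records, 701.25 total price, 113.00 avg passengers
  Spirit: 1 records, 102.01 total price, 297.00 avg passengers
  United: 1 records, 811.28 total price, 268.00 avg passengers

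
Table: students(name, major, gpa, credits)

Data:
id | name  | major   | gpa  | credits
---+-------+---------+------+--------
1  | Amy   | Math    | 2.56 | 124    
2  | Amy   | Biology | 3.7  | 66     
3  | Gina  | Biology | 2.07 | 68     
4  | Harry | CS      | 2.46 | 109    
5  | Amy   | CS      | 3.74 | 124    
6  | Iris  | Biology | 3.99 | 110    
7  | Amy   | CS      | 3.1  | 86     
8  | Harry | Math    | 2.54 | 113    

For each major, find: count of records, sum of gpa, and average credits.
SELECT major,
       COUNT(*) as cnt,
       SUM(gpa) as total_gpa,
       AVG(credits) as avg_credits
FROM students
GROUP BY major

Result:
  Biology: 3 records, 9.76 total gpa, 81.33 avg credits
  CS: 3 records, 9.30 total gpa, 106.33 avg credits
  Math: 2 records, 5.10 total gpa, 118.50 avg credits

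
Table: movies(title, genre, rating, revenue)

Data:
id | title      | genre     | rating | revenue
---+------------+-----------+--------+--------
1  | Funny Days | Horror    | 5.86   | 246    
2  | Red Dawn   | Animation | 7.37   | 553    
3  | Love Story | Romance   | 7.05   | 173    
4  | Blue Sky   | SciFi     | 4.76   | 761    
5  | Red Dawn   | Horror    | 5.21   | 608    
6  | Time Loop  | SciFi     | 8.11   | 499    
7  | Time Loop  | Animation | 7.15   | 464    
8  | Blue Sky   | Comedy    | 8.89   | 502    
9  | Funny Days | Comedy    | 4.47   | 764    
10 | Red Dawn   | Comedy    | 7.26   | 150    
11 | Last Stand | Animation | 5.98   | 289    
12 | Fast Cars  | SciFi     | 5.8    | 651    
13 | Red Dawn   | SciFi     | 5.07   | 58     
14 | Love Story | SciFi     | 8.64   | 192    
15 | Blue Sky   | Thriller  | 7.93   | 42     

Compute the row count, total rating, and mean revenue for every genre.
SELECT genre,
       COUNT(*) as cnt,
       SUM(rating) as total_rating,
       AVG(revenue) as avg_revenue
FROM movies
GROUP BY genre

Result:
  Animation: 3 records, 20.50 total rating, 435.33 avg revenue
  Comedy: 3 records, 20.62 total rating, 472.00 avg revenue
  Horror: 2 records, 11.07 total rating, 427.00 avg revenue
  Romance: 1 records, 7.05 total rating, 173.00 avg revenue
  SciFi: 5 records, 32.38 total rating, 432.20 avg revenue
  Thriller: 1 records, 7.93 total rating, 42.00 avg revenue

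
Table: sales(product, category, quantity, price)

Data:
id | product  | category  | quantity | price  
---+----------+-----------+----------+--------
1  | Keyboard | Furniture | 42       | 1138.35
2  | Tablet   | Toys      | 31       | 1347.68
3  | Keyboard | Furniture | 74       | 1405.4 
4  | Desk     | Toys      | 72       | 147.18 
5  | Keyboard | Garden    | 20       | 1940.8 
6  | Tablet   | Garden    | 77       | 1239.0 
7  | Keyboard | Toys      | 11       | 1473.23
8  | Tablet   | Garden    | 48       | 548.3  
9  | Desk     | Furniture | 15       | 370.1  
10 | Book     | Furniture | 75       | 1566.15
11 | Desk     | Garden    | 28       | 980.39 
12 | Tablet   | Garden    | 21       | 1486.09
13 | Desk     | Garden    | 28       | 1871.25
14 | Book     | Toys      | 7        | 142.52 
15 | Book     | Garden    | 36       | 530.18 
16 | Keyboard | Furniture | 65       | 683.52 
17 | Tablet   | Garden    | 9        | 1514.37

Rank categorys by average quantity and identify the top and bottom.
SELECT category, AVG(quantity)
FROM sales
GROUP BY category
ORDER BY AVG(quantity)

All groups:
  Toys: 30.25
  Garden: 33.38
  Furniture: 54.20

Highest: Furniture (54.20)
Lowest: Toys (30.25)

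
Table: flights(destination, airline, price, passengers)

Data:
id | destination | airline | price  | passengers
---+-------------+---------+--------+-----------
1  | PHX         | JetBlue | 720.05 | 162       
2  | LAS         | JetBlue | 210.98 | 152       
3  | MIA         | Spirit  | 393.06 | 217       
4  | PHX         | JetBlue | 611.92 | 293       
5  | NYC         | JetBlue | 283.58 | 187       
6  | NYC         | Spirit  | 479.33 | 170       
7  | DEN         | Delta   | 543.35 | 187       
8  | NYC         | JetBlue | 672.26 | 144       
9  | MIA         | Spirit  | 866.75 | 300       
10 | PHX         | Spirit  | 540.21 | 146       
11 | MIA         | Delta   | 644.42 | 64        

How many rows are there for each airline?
SELECT airline, COUNT(*) as count
FROM flights
GROUP BY airline

Result:
  Delta: 2
  JetBlue: 5
  Spirit: 4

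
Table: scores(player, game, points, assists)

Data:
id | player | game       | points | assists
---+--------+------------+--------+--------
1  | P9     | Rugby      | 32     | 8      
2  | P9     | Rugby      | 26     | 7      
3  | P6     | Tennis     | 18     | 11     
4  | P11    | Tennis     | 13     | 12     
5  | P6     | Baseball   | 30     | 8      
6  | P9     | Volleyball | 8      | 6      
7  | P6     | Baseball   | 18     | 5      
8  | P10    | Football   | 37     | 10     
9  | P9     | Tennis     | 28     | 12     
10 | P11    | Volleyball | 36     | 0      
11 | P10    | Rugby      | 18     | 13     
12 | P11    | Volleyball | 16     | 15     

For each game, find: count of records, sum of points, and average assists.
SELECT game,
       COUNT(*) as cnt,
       SUM(points) as total_points,
       AVG(assists) as avg_assists
FROM scores
GROUP BY game

Result:
  Baseball: 2 records, 48 total points, 6.50 avg assists
  Football: 1 records, 37 total points, 10.00 avg assists
  Rugby: 3 records, 76 total points, 9.33 avg assists
  Tennis: 3 records, 59 total points, 11.67 avg assists
  Volleyball: 3 records, 60 total points, 7.00 avg assists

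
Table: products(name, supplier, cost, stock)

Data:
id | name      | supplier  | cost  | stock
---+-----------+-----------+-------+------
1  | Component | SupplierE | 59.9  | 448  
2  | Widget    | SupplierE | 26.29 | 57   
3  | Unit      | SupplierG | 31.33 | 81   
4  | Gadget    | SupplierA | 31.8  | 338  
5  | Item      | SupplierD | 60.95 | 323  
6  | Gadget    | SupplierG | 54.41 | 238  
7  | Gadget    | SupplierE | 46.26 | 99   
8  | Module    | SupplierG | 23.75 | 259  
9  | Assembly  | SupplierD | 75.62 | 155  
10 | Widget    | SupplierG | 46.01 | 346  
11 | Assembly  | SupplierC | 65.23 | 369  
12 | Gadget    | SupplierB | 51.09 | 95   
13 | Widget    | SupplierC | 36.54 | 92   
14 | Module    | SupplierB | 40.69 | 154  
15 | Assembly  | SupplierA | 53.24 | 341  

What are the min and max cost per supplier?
SELECT supplier, MIN(cost), MAX(cost)
FROM products
GROUP BY supplier

Result:
  SupplierA: min=31.80, max=53.24
  SupplierB: min=40.69, max=51.09
  SupplierC: min=36.54, max=65.23
  SupplierD: min=60.95, max=75.62
  SupplierE: min=26.29, max=59.90
  SupplierG: min=23.75, max=54.41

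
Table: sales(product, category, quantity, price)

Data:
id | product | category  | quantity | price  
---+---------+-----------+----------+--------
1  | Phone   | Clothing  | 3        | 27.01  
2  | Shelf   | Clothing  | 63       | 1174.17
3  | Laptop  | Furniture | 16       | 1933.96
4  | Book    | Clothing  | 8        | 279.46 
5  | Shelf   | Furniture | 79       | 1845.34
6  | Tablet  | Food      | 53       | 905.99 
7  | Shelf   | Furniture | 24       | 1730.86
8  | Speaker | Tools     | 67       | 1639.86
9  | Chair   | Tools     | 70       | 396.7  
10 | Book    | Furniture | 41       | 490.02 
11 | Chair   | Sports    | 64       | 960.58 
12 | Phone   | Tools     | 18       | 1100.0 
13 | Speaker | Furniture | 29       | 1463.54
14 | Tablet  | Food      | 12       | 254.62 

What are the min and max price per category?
SELECT category, MIN(price), MAX(price)
FROM sales
GROUP BY category

Result:
  Clothing: min=27.01, max=1174.17
  Food: min=254.62, max=905.99
  Furniture: min=490.02, max=1933.96
  Sports: min=960.58, max=960.58
  Tools: min=396.70, max=1639.86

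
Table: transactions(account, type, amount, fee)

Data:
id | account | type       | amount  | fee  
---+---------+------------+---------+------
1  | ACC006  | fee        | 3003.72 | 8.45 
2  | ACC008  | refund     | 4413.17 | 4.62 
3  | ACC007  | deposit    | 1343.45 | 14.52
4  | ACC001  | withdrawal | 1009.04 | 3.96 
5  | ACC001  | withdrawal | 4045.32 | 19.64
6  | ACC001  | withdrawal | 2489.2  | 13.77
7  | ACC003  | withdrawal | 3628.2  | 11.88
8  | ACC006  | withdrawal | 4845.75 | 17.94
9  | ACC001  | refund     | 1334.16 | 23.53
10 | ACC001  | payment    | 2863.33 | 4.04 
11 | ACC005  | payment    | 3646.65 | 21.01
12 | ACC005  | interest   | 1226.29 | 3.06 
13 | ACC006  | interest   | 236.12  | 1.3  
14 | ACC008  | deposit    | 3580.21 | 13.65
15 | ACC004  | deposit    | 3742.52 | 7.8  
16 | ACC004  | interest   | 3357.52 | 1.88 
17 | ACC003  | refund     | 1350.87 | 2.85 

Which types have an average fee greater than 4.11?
SELECT type, AVG(fee)
FROM transactions
GROUP BY type
HAVING AVG(fee) > 4.11

Result:
  deposit: avg=11.99
  fee: avg=8.45
  payment: avg=12.53
  refund: avg=10.33
  withdrawal: avg=13.44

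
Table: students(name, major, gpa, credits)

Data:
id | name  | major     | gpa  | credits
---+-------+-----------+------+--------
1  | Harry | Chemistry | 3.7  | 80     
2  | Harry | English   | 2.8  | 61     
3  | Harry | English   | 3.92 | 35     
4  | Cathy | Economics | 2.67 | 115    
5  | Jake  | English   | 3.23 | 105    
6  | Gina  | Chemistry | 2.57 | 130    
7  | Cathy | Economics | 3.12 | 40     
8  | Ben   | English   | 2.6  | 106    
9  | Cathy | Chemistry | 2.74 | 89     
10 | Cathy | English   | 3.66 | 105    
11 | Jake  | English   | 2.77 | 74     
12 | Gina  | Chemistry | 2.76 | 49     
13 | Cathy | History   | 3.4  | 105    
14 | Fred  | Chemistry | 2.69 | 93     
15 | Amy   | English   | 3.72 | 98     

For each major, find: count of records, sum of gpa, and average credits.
SELECT major,
       COUNT(*) as cnt,
       SUM(gpa) as total_gpa,
       AVG(credits) as avg_credits
FROM students
GROUP BY major

Result:
  Chemistry: 5 records, 14.46 total gpa, 88.20 avg credits
  Economics: 2 records, 5.79 total gpa, 77.50 avg credits
  English: 7 records, 22.70 total gpa, 83.43 avg credits
  History: 1 records, 3.40 total gpa, 105.00 avg credits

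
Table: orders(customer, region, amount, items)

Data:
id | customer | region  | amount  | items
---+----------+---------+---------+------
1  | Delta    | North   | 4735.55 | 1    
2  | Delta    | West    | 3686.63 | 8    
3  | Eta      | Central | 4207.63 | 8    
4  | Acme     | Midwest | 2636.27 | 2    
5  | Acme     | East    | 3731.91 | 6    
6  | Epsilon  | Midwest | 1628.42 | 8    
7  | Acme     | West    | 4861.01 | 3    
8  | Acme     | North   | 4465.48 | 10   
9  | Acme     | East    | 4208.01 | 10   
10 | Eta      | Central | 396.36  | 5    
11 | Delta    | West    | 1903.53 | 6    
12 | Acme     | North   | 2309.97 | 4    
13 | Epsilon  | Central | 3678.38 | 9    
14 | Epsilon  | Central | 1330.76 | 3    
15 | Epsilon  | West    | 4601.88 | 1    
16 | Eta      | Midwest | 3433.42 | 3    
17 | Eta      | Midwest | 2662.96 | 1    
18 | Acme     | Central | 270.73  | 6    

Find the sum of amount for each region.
SELECT region, SUM(amount) as result
FROM orders
GROUP BY region

Result:
  Central: 9883.86
  East: 7939.92
  Midwest: 10361.07
  North: 11511.00
  West: 15053.05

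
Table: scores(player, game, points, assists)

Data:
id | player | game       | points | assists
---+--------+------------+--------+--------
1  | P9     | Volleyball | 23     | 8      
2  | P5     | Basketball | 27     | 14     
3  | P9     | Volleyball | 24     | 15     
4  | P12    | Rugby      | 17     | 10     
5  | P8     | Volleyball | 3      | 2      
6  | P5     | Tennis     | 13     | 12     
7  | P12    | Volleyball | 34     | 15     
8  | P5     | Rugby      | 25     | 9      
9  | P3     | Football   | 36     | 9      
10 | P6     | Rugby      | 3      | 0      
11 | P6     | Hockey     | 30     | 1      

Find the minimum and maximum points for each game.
SELECT game, MIN(points), MAX(points)
FROM scores
GROUP BY game

Result:
  Basketball: min=27, max=27
  Football: min=36, max=36
  Hockey: min=30, max=30
  Rugby: min=3, max=25
  Tennis: min=13, max=13
  Volleyball: min=3, max=34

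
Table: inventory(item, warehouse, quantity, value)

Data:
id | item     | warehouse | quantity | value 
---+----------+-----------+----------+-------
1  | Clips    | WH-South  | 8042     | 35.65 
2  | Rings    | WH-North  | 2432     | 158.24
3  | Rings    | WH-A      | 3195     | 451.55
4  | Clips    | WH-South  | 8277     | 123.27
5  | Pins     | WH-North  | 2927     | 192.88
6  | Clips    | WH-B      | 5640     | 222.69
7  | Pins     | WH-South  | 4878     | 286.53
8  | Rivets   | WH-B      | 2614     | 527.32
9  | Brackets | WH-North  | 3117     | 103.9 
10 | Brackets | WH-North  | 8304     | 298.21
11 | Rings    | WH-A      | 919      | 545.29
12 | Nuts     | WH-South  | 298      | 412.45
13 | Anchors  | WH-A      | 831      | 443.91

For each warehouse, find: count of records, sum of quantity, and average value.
SELECT warehouse,
       COUNT(*) as cnt,
       SUM(quantity) as total_quantity,
       AVG(value) as avg_value
FROM inventory
GROUP BY warehouse

Result:
  WH-A: 3 records, 4945 total quantity, 480.25 avg value
  WH-B: 2 records, 8254 total quantity, 375.01 avg value
  WH-North: 4 records, 16780 total quantity, 188.31 avg value
  WH-South: 4 records, 21495 total quantity, 214.48 avg value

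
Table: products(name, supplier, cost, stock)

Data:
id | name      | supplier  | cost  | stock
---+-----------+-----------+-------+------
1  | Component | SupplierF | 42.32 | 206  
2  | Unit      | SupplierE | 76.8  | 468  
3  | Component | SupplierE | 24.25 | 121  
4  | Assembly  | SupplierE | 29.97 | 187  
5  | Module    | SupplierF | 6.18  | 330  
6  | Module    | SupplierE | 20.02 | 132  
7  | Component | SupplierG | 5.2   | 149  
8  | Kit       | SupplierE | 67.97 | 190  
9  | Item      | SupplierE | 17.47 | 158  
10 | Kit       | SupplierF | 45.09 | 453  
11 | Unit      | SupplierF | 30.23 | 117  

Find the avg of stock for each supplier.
SELECT supplier, AVG(stock) as result
FROM products
GROUP BY supplier

Result:
  SupplierE: 209.33
  SupplierF: 276.50
  SupplierG: 149.00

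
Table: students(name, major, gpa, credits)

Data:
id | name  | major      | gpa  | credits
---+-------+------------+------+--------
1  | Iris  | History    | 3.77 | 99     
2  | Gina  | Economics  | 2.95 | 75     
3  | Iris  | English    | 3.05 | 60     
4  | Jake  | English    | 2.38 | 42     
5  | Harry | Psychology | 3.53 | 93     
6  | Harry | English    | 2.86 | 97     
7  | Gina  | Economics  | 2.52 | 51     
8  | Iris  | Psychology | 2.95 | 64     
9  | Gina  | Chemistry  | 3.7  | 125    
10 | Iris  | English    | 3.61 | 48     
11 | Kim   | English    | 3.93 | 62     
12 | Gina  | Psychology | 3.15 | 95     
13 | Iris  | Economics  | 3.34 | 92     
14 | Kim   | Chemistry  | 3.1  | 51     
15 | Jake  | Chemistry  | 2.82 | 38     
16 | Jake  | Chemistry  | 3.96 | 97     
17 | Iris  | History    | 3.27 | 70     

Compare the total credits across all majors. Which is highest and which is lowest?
SELECT major, SUM(credits)
FROM students
GROUP BY major
ORDER BY SUM(credits)

All groups:
  History: 169
  Economics: 218
  Psychology: 252
  English: 309
  Chemistry: 311

Highest: Chemistry (311)
Lowest: History (169)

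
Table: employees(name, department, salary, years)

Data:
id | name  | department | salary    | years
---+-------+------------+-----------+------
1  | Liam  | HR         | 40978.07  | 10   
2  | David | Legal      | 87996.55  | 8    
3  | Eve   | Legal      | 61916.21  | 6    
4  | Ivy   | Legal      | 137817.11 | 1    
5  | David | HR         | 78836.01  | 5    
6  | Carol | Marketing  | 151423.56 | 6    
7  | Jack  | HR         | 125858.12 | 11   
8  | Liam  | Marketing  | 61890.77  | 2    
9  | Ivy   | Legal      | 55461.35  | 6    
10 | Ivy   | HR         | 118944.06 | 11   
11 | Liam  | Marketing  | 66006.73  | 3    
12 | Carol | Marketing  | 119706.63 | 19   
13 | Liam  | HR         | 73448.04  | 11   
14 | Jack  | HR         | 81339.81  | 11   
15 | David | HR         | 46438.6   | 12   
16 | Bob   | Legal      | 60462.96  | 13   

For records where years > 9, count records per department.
SELECT department, COUNT(*)
FROM employees
WHERE years > 9
GROUP BY department

Note: WHERE filters rows before grouping.

Result:
  HR: 6
  Legal: 1
  Marketing: 1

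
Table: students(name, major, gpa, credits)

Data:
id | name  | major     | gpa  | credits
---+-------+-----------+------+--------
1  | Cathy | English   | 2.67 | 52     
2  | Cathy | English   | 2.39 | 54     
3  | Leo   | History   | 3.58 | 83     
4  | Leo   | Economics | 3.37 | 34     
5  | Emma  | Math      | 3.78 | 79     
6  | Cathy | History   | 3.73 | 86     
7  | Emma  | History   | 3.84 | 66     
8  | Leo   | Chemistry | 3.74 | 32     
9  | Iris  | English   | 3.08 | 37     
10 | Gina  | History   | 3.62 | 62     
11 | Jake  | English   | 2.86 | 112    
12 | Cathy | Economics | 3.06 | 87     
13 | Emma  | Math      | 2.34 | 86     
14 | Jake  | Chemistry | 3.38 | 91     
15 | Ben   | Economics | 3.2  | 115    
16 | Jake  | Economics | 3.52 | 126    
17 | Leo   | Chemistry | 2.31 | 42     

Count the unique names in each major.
SELECT major, COUNT(DISTINCT name)
FROM students
GROUP BY major

Result:
  Chemistry: 2 distinct
  Economics: 4 distinct
  English: 3 distinct
  History: 4 distinct
  Math: 1 distinct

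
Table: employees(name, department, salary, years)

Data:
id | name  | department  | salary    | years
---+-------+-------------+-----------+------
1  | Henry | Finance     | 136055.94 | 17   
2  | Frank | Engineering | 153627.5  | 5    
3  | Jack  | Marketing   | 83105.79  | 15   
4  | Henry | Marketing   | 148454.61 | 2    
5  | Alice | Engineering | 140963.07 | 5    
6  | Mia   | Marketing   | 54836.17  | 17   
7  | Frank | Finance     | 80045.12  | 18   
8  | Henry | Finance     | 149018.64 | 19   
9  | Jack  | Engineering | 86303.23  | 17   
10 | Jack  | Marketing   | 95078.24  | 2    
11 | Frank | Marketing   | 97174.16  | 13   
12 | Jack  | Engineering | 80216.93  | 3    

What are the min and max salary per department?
SELECT department, MIN(salary), MAX(salary)
FROM employees
GROUP BY department

Result:
  Engineering: min=80216.93, max=153627.50
  Finance: min=80045.12, max=149018.64
  Marketing: min=54836.17, max=148454.61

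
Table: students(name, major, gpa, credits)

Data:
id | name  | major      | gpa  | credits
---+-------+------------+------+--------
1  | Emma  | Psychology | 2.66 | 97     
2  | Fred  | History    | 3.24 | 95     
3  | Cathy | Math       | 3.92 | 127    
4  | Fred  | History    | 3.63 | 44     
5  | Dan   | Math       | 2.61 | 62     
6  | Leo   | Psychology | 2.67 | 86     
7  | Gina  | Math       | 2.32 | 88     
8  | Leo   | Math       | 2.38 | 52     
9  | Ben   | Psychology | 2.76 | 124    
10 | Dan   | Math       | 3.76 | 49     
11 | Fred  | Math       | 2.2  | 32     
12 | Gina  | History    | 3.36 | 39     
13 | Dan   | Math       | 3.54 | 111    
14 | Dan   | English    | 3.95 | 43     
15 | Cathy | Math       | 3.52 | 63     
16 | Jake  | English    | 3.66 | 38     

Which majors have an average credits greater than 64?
SELECT major, AVG(credits)
FROM students
GROUP BY major
HAVING AVG(credits) > 64

Result:
  Math: avg=73.00
  Psychology: avg=102.33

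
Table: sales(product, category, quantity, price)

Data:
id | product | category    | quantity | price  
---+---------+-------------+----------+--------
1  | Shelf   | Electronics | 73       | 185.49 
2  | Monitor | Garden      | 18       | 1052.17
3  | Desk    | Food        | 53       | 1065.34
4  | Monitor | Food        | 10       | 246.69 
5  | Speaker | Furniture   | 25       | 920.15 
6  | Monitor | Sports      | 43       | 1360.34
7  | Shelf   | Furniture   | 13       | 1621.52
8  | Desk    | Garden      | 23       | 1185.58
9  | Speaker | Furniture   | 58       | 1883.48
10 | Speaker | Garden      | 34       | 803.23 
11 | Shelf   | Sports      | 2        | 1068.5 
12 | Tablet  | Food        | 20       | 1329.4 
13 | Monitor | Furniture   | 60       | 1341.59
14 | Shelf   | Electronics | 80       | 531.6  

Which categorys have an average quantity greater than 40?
SELECT category, AVG(quantity)
FROM sales
GROUP BY category
HAVING AVG(quantity) > 40

Result:
  Electronics: avg=76.50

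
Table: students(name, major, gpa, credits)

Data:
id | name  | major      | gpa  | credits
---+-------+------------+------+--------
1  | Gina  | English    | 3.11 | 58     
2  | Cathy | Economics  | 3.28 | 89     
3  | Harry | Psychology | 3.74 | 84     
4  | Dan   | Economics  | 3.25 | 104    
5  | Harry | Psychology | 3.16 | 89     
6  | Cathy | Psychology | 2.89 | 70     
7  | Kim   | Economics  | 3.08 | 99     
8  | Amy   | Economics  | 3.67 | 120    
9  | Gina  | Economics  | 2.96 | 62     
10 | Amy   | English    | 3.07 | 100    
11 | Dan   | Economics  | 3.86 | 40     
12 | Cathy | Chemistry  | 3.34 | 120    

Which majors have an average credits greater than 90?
SELECT major, AVG(credits)
FROM students
GROUP BY major
HAVING AVG(credits) > 90

Result:
  Chemistry: avg=120.00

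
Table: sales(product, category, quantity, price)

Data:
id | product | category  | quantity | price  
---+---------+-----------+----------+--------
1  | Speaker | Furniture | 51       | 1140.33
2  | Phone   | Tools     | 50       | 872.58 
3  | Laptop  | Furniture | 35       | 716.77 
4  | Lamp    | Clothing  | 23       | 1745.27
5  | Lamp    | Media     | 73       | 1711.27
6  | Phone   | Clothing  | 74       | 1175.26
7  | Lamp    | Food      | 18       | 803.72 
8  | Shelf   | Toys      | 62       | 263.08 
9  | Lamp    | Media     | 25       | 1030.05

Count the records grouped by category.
SELECT category, COUNT(*) as count
FROM sales
GROUP BY category

Result:
  Clothing: 2
  Food: 1
  Furniture: 2
  Media: 2
  Tools: 1
  Toys: 1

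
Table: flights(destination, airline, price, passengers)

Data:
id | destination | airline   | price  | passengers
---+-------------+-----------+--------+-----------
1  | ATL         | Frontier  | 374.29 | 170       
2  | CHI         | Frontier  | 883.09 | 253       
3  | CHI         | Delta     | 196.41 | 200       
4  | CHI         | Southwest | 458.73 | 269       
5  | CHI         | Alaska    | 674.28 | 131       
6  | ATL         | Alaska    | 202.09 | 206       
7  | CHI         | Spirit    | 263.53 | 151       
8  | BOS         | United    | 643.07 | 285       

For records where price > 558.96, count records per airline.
SELECT airline, COUNT(*)
FROM flights
WHERE price > 558.96
GROUP BY airline

Note: WHERE filters rows before grouping.

Result:
  Alaska: 1
  Frontier: 1
  United: 1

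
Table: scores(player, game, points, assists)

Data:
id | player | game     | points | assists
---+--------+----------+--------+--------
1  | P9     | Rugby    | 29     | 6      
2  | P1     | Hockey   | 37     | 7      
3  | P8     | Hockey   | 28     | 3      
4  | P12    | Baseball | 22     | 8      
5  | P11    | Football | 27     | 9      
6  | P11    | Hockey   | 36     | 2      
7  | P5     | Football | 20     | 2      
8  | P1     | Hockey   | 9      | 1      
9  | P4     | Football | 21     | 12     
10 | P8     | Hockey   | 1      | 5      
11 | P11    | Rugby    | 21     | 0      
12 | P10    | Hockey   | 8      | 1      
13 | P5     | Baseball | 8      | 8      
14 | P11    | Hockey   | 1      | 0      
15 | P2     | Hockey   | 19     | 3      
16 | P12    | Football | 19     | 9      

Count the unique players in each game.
SELECT game, COUNT(DISTINCT player)
FROM scores
GROUP BY game

Result:
  Baseball: 2 distinct
  Football: 4 distinct
  Hockey: 5 distinct
  Rugby: 2 distinct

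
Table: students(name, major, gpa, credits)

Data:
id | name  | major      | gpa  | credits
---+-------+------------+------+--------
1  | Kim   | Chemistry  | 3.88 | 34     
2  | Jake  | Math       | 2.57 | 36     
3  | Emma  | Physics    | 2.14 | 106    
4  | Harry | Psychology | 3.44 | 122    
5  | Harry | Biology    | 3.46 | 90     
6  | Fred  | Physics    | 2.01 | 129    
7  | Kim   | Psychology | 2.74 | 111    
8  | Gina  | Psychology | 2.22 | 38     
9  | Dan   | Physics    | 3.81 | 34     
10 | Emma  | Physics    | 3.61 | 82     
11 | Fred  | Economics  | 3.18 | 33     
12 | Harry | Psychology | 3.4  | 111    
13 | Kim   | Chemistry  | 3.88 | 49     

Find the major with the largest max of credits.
SELECT major, MAX(credits) as val
FROM students
GROUP BY major
ORDER BY val DESC
LIMIT 1

Result: Physics with max(credits) = 129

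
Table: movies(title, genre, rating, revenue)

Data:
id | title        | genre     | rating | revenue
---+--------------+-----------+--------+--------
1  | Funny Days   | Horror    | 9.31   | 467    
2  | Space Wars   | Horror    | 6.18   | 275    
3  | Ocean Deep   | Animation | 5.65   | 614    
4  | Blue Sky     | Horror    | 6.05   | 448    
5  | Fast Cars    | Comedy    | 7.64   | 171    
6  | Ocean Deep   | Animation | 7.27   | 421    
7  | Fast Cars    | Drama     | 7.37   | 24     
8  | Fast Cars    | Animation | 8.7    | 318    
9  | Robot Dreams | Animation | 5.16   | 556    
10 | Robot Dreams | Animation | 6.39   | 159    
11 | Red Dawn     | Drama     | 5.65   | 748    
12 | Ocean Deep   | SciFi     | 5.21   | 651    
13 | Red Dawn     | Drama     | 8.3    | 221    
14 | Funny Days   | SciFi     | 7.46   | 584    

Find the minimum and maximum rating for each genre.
SELECT genre, MIN(rating), MAX(rating)
FROM movies
GROUP BY genre

Result:
  Animation: min=5.16, max=8.70
  Comedy: min=7.64, max=7.64
  Drama: min=5.65, max=8.30
  Horror: min=6.05, max=9.31
  SciFi: min=5.21, max=7.46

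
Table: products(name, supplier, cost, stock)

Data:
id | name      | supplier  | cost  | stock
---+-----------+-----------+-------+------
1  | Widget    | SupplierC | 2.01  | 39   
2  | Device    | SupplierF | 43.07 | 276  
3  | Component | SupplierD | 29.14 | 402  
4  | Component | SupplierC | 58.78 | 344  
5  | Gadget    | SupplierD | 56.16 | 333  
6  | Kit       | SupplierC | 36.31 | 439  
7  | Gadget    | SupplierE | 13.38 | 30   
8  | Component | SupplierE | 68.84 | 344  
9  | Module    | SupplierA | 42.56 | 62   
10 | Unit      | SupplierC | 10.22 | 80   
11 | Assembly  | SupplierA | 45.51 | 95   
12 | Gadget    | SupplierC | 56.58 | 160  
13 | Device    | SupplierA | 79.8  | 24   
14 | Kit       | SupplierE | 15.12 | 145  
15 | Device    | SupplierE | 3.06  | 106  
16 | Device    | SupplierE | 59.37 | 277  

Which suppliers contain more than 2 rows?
SELECT supplier, COUNT(*) as cnt
FROM products
GROUP BY supplier
HAVING COUNT(*) > 2

Result:
  SupplierA: 3
  SupplierC: 5
  SupplierE: 5

Note: HAVING filters groups after aggregation, WHERE filters rows before.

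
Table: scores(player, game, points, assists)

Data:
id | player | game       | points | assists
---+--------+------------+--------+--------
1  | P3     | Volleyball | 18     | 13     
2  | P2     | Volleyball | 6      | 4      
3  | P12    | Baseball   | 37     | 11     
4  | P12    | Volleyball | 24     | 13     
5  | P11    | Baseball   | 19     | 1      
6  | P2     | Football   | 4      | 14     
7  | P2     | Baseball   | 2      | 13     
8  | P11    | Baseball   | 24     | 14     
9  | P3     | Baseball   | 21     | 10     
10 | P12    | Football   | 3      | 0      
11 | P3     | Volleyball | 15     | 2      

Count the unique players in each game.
SELECT game, COUNT(DISTINCT player)
FROM scores
GROUP BY game

Result:
  Baseball: 4 distinct
  Football: 2 distinct
  Volleyball: 3 distinct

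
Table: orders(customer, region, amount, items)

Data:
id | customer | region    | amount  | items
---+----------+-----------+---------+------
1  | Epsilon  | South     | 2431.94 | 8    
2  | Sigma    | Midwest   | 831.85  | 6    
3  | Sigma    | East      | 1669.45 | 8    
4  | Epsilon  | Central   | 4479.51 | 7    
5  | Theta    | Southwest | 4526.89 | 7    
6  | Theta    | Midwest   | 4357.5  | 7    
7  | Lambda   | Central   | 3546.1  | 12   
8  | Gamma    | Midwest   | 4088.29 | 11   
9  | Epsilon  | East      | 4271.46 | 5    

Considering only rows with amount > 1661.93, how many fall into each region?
SELECT region, COUNT(*)
FROM orders
WHERE amount > 1661.93
GROUP BY region

Note: WHERE filters rows before grouping.

Result:
  Central: 2
  East: 2
  Midwest: 2
  South: 1
  Southwest: 1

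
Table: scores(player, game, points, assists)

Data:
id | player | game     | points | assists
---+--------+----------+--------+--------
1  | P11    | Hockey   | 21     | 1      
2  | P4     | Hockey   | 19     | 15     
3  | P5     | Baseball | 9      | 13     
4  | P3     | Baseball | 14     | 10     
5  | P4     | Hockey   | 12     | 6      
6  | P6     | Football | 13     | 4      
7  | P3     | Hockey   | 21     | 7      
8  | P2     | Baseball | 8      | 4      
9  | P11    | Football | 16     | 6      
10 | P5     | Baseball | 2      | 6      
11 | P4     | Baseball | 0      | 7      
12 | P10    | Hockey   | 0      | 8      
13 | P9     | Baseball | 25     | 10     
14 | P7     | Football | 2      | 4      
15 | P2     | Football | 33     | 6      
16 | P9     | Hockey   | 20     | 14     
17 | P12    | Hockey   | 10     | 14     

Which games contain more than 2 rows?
SELECT game, COUNT(*) as cnt
FROM scores
GROUP BY game
HAVING COUNT(*) > 2

Result:
  Baseball: 6
  Football: 4
  Hockey: 7

Note: HAVING filters groups after aggregation, WHERE filters rows before.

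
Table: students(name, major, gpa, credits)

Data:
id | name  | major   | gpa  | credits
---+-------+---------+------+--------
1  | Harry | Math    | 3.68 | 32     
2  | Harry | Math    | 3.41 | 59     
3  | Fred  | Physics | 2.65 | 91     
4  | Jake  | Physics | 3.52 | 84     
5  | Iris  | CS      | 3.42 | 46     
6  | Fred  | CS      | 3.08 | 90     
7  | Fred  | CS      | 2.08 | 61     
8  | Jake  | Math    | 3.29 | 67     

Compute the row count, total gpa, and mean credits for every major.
SELECT major,
       COUNT(*) as cnt,
       SUM(gpa) as total_gpa,
       AVG(credits) as avg_credits
FROM students
GROUP BY major

Result:
  CS: 3 records, 8.58 total gpa, 65.67 avg credits
  Math: 3 records, 10.38 total gpa, 52.67 avg credits
  Physics: 2 records, 6.17 total gpa, 87.50 avg credits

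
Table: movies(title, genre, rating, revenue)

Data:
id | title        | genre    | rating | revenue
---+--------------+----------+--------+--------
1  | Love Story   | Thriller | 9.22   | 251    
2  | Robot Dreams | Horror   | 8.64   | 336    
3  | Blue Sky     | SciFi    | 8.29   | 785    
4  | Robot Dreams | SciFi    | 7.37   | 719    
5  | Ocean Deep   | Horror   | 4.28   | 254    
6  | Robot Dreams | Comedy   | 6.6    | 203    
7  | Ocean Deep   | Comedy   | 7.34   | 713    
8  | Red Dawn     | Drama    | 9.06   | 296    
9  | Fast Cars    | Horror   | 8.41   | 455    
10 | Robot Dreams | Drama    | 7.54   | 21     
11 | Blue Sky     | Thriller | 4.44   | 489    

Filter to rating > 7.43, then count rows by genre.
SELECT genre, COUNT(*)
FROM movies
WHERE rating > 7.43
GROUP BY genre

Note: WHERE filters rows before grouping.

Result:
  Drama: 2
  Horror: 2
  SciFi: 1
  Thriller: 1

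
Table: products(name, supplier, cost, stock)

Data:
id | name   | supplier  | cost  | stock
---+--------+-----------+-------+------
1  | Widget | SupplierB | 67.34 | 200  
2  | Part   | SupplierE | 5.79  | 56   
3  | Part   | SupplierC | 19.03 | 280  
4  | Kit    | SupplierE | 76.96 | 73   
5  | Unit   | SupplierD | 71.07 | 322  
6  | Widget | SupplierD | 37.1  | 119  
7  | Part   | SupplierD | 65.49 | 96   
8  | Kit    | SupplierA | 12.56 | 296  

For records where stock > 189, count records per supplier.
SELECT supplier, COUNT(*)
FROM products
WHERE stock > 189
GROUP BY supplier

Note: WHERE filters rows before grouping.

Result:
  SupplierA: 1
  SupplierB: 1
  SupplierC: 1
  SupplierD: 1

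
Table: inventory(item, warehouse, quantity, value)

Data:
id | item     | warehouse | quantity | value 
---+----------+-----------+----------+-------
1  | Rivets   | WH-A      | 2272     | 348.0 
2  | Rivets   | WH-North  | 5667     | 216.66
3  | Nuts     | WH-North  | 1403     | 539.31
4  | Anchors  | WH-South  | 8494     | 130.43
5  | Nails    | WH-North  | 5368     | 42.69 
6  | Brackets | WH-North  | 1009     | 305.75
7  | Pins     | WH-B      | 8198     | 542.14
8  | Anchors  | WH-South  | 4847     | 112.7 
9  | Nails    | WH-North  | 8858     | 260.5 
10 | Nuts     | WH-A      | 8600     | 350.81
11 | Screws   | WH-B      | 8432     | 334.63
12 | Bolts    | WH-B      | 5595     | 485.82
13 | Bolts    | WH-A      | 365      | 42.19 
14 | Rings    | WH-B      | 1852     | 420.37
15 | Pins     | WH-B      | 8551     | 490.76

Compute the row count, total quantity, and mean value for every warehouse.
SELECT warehouse,
       COUNT(*) as cnt,
       SUM(quantity) as total_quantity,
       AVG(value) as avg_value
FROM inventory
GROUP BY warehouse

Result:
  WH-A: 3 records, 11237 total quantity, 247.00 avg value
  WH-B: 5 records, 32628 total quantity, 454.74 avg value
  WH-North: 5 records, 22305 total quantity, 272.98 avg value
  WH-South: 2 records, 13341 total quantity, 121.57 avg value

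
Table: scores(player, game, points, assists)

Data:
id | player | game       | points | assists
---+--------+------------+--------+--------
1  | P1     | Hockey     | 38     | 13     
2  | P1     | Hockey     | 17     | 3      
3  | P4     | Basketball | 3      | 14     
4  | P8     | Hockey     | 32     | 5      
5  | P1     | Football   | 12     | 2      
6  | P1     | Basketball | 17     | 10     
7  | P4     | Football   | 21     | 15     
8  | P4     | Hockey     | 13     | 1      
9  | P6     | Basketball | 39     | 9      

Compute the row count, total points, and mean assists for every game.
SELECT game,
       COUNT(*) as cnt,
       SUM(points) as total_points,
       AVG(assists) as avg_assists
FROM scores
GROUP BY game

Result:
  Basketball: 3 records, 59 total points, 11.00 avg assists
  Football: 2 records, 33 total points, 8.50 avg assists
  Hockey: 4 records, 100 total points, 5.50 avg assists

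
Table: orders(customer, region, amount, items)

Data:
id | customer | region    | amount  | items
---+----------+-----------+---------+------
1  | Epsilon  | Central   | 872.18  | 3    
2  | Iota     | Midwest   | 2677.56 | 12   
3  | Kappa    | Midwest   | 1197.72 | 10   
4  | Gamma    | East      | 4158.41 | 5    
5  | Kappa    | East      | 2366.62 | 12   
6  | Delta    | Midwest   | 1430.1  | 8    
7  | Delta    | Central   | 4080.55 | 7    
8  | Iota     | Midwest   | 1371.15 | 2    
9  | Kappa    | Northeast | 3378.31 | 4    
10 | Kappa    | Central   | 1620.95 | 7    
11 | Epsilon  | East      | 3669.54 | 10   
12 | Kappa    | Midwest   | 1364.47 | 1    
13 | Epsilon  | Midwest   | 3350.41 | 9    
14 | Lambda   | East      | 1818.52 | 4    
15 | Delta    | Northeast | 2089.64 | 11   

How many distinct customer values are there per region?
SELECT region, COUNT(DISTINCT customer)
FROM orders
GROUP BY region

Result:
  Central: 3 distinct
  East: 4 distinct
  Midwest: 4 distinct
  Northeast: 2 distinct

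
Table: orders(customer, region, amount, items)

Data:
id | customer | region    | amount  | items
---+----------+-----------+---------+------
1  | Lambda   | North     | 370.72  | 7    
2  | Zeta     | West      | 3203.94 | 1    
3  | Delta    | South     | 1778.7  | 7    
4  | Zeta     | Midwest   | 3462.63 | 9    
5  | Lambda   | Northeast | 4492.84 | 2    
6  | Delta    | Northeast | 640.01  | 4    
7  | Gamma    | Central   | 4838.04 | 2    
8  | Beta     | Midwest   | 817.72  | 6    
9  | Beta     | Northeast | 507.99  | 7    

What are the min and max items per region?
SELECT region, MIN(items), MAX(items)
FROM orders
GROUP BY region

Result:
  Central: min=2, max=2
  Midwest: min=6, max=9
  North: min=7, max=7
  Northeast: min=2, max=7
  South: min=7, max=7
  West: min=1, max=1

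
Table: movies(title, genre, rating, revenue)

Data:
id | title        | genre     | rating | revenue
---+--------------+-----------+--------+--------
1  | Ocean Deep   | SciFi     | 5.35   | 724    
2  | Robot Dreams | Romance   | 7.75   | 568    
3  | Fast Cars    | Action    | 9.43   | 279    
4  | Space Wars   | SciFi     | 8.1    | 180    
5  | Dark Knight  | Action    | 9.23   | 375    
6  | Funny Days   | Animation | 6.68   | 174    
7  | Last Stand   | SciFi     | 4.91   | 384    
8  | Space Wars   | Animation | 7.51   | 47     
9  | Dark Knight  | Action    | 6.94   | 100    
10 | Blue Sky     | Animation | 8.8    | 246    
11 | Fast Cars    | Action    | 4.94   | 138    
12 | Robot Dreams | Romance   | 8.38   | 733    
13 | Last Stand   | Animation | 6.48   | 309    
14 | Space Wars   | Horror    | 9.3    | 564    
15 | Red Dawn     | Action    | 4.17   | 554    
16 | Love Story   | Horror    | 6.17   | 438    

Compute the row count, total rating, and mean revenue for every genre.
SELECT genre,
       COUNT(*) as cnt,
       SUM(rating) as total_rating,
       AVG(revenue) as avg_revenue
FROM movies
GROUP BY genre

Result:
  Action: 5 records, 34.71 total rating, 289.20 avg revenue
  Animation: 4 records, 29.47 total rating, 194.00 avg revenue
  Horror: 2 records, 15.47 total rating, 501.00 avg revenue
  Romance: 2 records, 16.13 total rating, 650.50 avg revenue
  SciFi: 3 records, 18.36 total rating, 429.33 avg revenue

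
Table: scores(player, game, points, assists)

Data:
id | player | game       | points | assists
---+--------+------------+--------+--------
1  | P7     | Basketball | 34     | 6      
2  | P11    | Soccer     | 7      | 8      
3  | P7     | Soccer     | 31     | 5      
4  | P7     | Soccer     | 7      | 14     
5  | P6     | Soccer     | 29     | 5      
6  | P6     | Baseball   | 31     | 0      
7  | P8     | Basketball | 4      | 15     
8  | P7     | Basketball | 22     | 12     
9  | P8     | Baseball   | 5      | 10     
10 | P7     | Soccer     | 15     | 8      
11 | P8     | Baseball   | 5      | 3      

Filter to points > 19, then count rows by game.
SELECT game, COUNT(*)
FROM scores
WHERE points > 19
GROUP BY game

Note: WHERE filters rows before grouping.

Result:
  Baseball: 1
  Basketball: 2
  Soccer: 2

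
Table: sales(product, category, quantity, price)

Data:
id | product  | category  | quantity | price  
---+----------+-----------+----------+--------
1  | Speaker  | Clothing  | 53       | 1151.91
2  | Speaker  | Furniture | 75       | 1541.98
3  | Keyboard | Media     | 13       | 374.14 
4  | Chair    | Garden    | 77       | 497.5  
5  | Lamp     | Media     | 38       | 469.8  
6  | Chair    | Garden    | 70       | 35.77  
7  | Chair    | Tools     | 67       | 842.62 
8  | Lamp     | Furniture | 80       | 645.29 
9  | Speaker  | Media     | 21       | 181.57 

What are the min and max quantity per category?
SELECT category, MIN(quantity), MAX(quantity)
FROM sales
GROUP BY category

Result:
  Clothing: min=53, max=53
  Furniture: min=75, max=80
  Garden: min=70, max=77
  Media: min=13, max=38
  Tools: min=67, max=67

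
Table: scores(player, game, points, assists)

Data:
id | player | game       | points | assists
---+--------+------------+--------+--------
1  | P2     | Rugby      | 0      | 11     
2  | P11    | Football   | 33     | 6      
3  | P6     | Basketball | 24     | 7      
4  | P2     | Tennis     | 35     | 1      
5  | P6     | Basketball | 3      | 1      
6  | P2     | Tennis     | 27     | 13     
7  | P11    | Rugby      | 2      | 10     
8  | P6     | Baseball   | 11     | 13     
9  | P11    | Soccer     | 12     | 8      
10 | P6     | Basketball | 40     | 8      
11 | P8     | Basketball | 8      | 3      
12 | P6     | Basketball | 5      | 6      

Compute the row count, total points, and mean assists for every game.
SELECT game,
       COUNT(*) as cnt,
       SUM(points) as total_points,
       AVG(assists) as avg_assists
FROM scores
GROUP BY game

Result:
  Baseball: 1 records, 11 total points, 13.00 avg assists
  Basketball: 5 records, 80 total points, 5.00 avg assists
  Football: 1 records, 33 total points, 6.00 avg assists
  Rugby: 2 records, 2 total points, 10.50 avg assists
  Soccer: 1 records, 12 total points, 8.00 avg assists
  Tennis: 2 records, 62 total points, 7.00 avg assists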